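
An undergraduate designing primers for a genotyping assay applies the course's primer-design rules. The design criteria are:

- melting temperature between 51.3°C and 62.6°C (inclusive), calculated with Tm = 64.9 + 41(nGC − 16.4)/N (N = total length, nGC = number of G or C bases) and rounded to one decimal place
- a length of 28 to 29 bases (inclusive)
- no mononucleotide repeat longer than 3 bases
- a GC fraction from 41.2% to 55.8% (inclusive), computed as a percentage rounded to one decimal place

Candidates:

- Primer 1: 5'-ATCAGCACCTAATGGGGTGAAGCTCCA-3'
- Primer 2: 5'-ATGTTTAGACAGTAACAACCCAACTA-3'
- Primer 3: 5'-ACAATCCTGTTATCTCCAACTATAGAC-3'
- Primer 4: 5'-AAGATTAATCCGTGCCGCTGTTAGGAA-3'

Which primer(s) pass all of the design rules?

Primer 1 (27 nt, A=8 T=5 G=7 C=7): Tm = 64.9 + 41·(14 − 16.4)/27 = 61.3°C ✓; length 27, outside 28–29 ✗; longest run = 4, exceeds 3 ✗; GC 14/27 = 51.9% ✓ — fails.
Primer 2 (26 nt, A=11 T=6 G=3 C=6): Tm = 64.9 + 41·(9 − 16.4)/26 = 53.2°C ✓; length 26, outside 28–29 ✗; longest run = 3 ✓; GC 9/26 = 34.6%, outside 41.2–55.8% ✗ — fails.
Primer 3 (27 nt, A=9 T=8 G=2 C=8): Tm = 64.9 + 41·(10 − 16.4)/27 = 55.2°C ✓; length 27, outside 28–29 ✗; longest run = 2 ✓; GC 10/27 = 37.0%, outside 41.2–55.8% ✗ — fails.
Primer 4 (27 nt, A=8 T=7 G=7 C=5): Tm = 64.9 + 41·(12 − 16.4)/27 = 58.2°C ✓; length 27, outside 28–29 ✗; longest run = 2 ✓; GC 12/27 = 44.4% ✓ — fails.

None of the candidates satisfy all criteria.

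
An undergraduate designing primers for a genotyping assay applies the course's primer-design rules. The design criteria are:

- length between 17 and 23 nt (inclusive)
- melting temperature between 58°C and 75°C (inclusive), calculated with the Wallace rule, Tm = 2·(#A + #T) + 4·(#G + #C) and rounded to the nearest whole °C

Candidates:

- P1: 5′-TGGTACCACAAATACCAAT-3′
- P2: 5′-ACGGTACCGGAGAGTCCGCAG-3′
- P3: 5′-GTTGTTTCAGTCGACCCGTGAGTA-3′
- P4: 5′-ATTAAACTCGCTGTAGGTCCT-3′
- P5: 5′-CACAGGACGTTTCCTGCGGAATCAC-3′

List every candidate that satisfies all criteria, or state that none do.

P1 (19 nt, A=8 T=4 G=2 C=5): length 19 ✓; Tm = 2·12 + 4·7 = 52°C, outside 58–75°C ✗ — fails.
P2 (21 nt, A=5 T=2 G=8 C=6): length 21 ✓; Tm = 2·7 + 4·14 = 70°C ✓ — passes.
P3 (24 nt, A=4 T=8 G=7 C=5): length 24, outside 17–23 ✗; Tm = 2·12 + 4·12 = 72°C ✓ — fails.
P4 (21 nt, A=5 T=7 G=4 C=5): length 21 ✓; Tm = 2·12 + 4·9 = 60°C ✓ — passes.
P5 (25 nt, A=6 T=5 G=6 C=8): length 25, outside 17–23 ✗; Tm = 2·11 + 4·14 = 78°C, outside 58–75°C ✗ — fails.

P2 and P4.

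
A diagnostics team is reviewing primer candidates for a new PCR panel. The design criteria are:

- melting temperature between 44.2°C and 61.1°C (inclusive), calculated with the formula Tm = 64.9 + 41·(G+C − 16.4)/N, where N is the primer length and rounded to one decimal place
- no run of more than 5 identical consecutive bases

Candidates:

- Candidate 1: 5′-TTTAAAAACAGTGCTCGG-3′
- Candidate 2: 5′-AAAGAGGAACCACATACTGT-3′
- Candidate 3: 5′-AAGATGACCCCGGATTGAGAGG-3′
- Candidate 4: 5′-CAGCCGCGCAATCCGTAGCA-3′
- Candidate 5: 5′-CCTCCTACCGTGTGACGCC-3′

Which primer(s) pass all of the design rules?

Candidate 1 (18 nt, A=6 T=5 G=4 C=3): Tm = 64.9 + 41·(7 − 16.4)/18 = 43.5°C, outside 44.2–61.1°C ✗; longest run = 5 ✓ — fails.
Candidate 2 (20 nt, A=9 T=3 G=4 C=4): Tm = 64.9 + 41·(8 − 16.4)/20 = 47.7°C ✓; longest run = 3 ✓ — passes.
Candidate 3 (22 nt, A=7 T=3 G=8 C=4): Tm = 64.9 + 41·(12 − 16.4)/22 = 56.7°C ✓; longest run = 4 ✓ — passes.
Candidate 4 (20 nt, A=5 T=2 G=5 C=8): Tm = 64.9 + 41·(13 − 16.4)/20 = 57.9°C ✓; longest run = 2 ✓ — passes.
Candidate 5 (19 nt, A=2 T=4 G=4 C=9): Tm = 64.9 + 41·(13 − 16.4)/19 = 57.6°C ✓; longest run = 2 ✓ — passes.

Candidate 2, Candidate 3, Candidate 4 and Candidate 5.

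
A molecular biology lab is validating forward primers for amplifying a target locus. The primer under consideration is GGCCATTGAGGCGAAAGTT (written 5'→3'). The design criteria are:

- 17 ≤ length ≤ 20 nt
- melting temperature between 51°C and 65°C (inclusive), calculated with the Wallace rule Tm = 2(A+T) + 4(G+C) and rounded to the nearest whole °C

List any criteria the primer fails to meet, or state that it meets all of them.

Meets all criteria.

Base counts: A=5, T=4, G=7, C=3 (length 19).
length: length 19 ✓
Tm: Tm = 2·9 + 4·10 = 58°C ✓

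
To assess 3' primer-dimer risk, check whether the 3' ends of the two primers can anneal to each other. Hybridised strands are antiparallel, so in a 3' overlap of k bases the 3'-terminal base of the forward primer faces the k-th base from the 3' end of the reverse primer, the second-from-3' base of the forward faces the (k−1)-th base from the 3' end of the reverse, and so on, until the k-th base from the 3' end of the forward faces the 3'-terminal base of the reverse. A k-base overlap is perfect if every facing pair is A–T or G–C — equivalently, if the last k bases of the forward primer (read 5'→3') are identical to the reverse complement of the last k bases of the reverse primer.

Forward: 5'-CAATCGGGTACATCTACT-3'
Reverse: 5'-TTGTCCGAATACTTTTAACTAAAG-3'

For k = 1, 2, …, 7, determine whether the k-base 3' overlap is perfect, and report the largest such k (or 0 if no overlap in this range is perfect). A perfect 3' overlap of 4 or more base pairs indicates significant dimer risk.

Last 7 bases (5'→3') — forward …ATCTACT, reverse …ACTAAAG.
Reverse complement of the reverse primer's last 7 bases: CTTTAGT; its first k bases are the reverse complement of the reverse primer's last k bases, so a perfect k-base overlap needs the forward primer's last k bases to equal them.
Comparing (forward last k vs required): k=1: T vs C ✗; k=2: CT vs CT ✓; k=3: ACT vs CTT ✗; k=4: TACT vs CTTT ✗; k=5: CTACT vs CTTTA ✗; k=6: TCTACT vs CTTTAG ✗; k=7: ATCTACT vs CTTTAGT ✗.
Only k = 2 is perfect, so the longest perfect 3' overlap is 2.

Longest perfect overlap: 2 complementary base pairs; below the dimer-risk threshold (threshold 4).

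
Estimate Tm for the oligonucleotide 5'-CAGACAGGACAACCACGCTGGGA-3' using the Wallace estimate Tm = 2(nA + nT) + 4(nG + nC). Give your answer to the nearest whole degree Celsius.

Base counts: A=8, T=1, G=7, C=7 (length 23).
Tm = 2·(8+1) + 4·(7+7) = 2·9 + 4·14 = 18 + 56 = 74°C.

74°C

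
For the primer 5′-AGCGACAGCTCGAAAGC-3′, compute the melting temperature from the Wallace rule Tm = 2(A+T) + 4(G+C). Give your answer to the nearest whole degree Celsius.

54°C

Base counts: A=6, T=1, G=5, C=5 (length 17).
Tm = 2·(6+1) + 4·(5+5) = 2·7 + 4·10 = 14 + 40 = 54°C.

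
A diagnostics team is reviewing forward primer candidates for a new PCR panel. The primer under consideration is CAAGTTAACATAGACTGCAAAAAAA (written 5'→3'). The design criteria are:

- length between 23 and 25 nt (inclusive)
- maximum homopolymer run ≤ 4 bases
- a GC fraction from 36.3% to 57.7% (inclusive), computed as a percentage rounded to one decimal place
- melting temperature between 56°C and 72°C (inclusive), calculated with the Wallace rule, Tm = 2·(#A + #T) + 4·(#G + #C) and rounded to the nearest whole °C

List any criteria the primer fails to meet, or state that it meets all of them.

Fails: homopolymer run, GC content.

Base counts: A=14, T=4, G=3, C=4 (length 25).
length: length 25 ✓
homopolymer run: longest run = 7, exceeds 4 ✗
GC content: GC 7/25 = 28.0%, outside 36.3–57.7% ✗
Tm: Tm = 2·18 + 4·7 = 64°C ✓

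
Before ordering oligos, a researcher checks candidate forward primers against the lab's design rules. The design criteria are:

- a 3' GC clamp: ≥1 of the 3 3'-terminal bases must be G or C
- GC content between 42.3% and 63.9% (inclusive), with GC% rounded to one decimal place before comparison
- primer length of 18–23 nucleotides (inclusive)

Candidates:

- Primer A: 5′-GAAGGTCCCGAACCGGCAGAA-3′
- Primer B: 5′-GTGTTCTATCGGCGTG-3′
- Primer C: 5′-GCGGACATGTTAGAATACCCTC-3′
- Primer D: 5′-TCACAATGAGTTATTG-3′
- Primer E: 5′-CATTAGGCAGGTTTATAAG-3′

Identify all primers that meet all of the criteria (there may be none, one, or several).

Primer A (21 nt, A=7 T=1 G=7 C=6): 3' end GAA has 1 G/C ✓; GC 13/21 = 61.9% ✓; length 21 ✓ — passes.
Primer B (16 nt, A=1 T=6 G=6 C=3): 3' end GTG has 2 G/C ✓; GC 9/16 = 56.3% ✓; length 16, outside 18–23 ✗ — fails.
Primer C (22 nt, A=6 T=5 G=5 C=6): 3' end CTC has 2 G/C ✓; GC 11/22 = 50.0% ✓; length 22 ✓ — passes.
Primer D (16 nt, A=5 T=6 G=3 C=2): 3' end TTG has 1 G/C ✓; GC 5/16 = 31.3%, outside 42.3–63.9% ✗; length 16, outside 18–23 ✗ — fails.
Primer E (19 nt, A=6 T=6 G=5 C=2): 3' end AAG has 1 G/C ✓; GC 7/19 = 36.8%, outside 42.3–63.9% ✗; length 19 ✓ — fails.

Primer A and Primer C.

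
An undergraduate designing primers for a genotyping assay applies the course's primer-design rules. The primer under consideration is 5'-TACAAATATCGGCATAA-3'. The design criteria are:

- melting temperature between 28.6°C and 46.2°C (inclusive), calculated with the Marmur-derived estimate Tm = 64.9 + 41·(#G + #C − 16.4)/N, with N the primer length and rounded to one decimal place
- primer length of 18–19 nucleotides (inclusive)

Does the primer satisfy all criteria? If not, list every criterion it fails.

Base counts: A=8, T=4, G=2, C=3 (length 17).
Tm: Tm = 64.9 + 41·(5 − 16.4)/17 = 37.4°C ✓
length: length 17, outside 18–19 ✗

Fails: length.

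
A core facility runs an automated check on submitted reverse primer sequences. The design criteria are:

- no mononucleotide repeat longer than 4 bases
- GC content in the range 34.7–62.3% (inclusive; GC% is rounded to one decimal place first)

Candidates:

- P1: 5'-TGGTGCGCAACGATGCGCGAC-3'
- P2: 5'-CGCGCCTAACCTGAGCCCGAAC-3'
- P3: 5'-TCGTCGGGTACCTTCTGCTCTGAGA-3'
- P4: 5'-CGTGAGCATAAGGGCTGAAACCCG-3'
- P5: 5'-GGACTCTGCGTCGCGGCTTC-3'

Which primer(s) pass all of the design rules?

P1 (21 nt, A=4 T=3 G=8 C=6): longest run = 2 ✓; GC 14/21 = 66.7%, outside 34.7–62.3% ✗ — fails.
P2 (22 nt, A=5 T=2 G=5 C=10): longest run = 3 ✓; GC 15/22 = 68.2%, outside 34.7–62.3% ✗ — fails.
P3 (25 nt, A=3 T=8 G=7 C=7): longest run = 3 ✓; GC 14/25 = 56.0% ✓ — passes.
P4 (24 nt, A=7 T=3 G=8 C=6): longest run = 3 ✓; GC 14/24 = 58.3% ✓ — passes.
P5 (20 nt, A=1 T=5 G=7 C=7): longest run = 2 ✓; GC 14/20 = 70.0%, outside 34.7–62.3% ✗ — fails.

P3 and P4.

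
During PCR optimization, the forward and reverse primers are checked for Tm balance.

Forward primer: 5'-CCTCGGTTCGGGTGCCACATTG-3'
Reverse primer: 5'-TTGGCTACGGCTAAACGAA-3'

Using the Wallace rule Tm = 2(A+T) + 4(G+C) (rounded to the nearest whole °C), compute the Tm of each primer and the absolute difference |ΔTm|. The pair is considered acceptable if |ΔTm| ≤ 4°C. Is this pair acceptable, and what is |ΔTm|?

|ΔTm| = 16°C; the pair is not acceptable.

Forward: A=2 T=6 G=7 C=7 → Tm = 2·8 + 4·14 = 72°C.
Reverse: A=6 T=4 G=5 C=4 → Tm = 2·10 + 4·9 = 56°C.
|ΔTm| = |72 − 56| = 16°C, > 4°C.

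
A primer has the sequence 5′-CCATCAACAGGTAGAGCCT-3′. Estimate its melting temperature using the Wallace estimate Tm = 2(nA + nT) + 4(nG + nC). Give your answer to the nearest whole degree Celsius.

Base counts: A=6, T=3, G=4, C=6 (length 19).
Tm = 2·(6+3) + 4·(4+6) = 2·9 + 4·10 = 18 + 40 = 58°C.

58°C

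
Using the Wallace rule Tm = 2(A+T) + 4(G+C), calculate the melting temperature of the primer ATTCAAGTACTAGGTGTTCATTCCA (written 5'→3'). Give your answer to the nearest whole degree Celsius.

Base counts: A=7, T=9, G=4, C=5 (length 25).
Tm = 2·(7+9) + 4·(4+5) = 2·16 + 4·9 = 32 + 36 = 68°C.

68°C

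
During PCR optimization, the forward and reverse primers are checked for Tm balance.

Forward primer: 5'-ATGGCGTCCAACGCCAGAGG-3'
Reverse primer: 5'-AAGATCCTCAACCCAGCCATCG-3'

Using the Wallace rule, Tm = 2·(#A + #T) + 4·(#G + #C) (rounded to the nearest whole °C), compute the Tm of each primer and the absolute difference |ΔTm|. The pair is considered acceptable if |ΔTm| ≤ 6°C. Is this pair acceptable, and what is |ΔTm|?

|ΔTm| = 2°C; the pair is acceptable.

Forward: A=5 T=2 G=7 C=6 → Tm = 2·7 + 4·13 = 66°C.
Reverse: A=7 T=3 G=3 C=9 → Tm = 2·10 + 4·12 = 68°C.
|ΔTm| = |66 − 68| = 2°C, ≤ 6°C.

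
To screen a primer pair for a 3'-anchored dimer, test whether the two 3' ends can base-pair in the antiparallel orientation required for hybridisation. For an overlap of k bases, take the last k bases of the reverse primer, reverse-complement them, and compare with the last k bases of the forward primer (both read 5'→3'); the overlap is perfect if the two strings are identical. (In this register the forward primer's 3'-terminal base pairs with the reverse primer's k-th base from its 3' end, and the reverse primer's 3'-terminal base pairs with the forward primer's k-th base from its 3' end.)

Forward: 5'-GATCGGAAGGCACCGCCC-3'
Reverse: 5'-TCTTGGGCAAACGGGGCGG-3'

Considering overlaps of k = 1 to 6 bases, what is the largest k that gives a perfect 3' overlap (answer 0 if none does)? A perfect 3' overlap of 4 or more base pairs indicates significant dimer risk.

Longest perfect overlap: 6 complementary base pairs; significant dimer risk (threshold 4).

Last 6 bases (5'→3') — forward …CCGCCC, reverse …GGGCGG.
Reverse complement of the reverse primer's last 6 bases: CCGCCC; its first k bases are the reverse complement of the reverse primer's last k bases, so a perfect k-base overlap needs the forward primer's last k bases to equal them.
Comparing (forward last k vs required): k=1: C vs C ✓; k=2: CC vs CC ✓; k=3: CCC vs CCG ✗; k=4: GCCC vs CCGC ✗; k=5: CGCCC vs CCGCC ✗; k=6: CCGCCC vs CCGCCC ✓.
Perfect overlaps at k = 1, 2, 6; the largest is 6.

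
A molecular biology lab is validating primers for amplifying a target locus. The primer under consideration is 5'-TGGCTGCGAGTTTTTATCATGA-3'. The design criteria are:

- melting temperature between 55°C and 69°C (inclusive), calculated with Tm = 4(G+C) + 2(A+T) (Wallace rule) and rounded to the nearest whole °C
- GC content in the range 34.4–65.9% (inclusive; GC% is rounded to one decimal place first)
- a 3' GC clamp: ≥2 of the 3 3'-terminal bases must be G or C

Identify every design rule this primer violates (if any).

Base counts: A=4, T=9, G=6, C=3 (length 22).
Tm: Tm = 2·13 + 4·9 = 62°C ✓
GC content: GC 9/22 = 40.9% ✓
GC clamp: 3' end TGA has 1 G/C, need ≥2 ✗

Fails: GC clamp.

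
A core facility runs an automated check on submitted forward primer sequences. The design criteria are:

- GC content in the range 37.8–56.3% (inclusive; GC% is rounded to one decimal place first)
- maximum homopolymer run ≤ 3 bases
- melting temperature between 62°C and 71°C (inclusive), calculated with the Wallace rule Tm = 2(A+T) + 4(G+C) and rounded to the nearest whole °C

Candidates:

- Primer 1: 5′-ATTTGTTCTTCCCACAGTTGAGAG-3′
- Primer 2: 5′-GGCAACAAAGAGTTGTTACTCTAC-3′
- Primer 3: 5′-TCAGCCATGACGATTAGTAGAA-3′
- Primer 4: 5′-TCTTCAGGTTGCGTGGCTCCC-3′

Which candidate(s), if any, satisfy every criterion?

Primer 1, Primer 2 and Primer 3.

Primer 1 (24 nt, A=5 T=9 G=5 C=5): GC 10/24 = 41.7% ✓; longest run = 3 ✓; Tm = 2·14 + 4·10 = 68°C ✓ — passes.
Primer 2 (24 nt, A=8 T=6 G=5 C=5): GC 10/24 = 41.7% ✓; longest run = 3 ✓; Tm = 2·14 + 4·10 = 68°C ✓ — passes.
Primer 3 (22 nt, A=8 T=5 G=5 C=4): GC 9/22 = 40.9% ✓; longest run = 2 ✓; Tm = 2·13 + 4·9 = 62°C ✓ — passes.
Primer 4 (21 nt, A=1 T=7 G=6 C=7): GC 13/21 = 61.9%, outside 37.8–56.3% ✗; longest run = 3 ✓; Tm = 2·8 + 4·13 = 68°C ✓ — fails.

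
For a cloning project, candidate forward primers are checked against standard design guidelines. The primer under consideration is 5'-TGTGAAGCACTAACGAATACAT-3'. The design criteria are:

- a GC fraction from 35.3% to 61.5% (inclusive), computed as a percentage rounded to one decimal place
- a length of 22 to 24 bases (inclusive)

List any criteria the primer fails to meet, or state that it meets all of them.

Meets all criteria.

Base counts: A=9, T=5, G=4, C=4 (length 22).
GC content: GC 8/22 = 36.4% ✓
length: length 22 ✓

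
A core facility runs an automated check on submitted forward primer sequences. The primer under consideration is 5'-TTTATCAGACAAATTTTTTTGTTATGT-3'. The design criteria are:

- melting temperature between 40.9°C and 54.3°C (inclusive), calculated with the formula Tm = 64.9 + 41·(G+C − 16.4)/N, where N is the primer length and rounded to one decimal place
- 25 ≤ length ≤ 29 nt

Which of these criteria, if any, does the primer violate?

Meets all criteria.

Base counts: A=7, T=15, G=3, C=2 (length 27).
Tm: Tm = 64.9 + 41·(5 − 16.4)/27 = 47.6°C ✓
length: length 27 ✓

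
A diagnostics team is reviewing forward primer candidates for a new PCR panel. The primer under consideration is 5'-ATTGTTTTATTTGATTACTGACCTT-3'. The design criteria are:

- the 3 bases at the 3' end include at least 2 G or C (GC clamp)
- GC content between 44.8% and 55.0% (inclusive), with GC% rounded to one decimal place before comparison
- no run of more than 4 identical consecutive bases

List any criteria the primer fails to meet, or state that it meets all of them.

Base counts: A=5, T=14, G=3, C=3 (length 25).
GC clamp: 3' end CTT has 1 G/C, need ≥2 ✗
GC content: GC 6/25 = 24.0%, outside 44.8–55.0% ✗
homopolymer run: longest run = 4 ✓

Fails: GC clamp, GC content.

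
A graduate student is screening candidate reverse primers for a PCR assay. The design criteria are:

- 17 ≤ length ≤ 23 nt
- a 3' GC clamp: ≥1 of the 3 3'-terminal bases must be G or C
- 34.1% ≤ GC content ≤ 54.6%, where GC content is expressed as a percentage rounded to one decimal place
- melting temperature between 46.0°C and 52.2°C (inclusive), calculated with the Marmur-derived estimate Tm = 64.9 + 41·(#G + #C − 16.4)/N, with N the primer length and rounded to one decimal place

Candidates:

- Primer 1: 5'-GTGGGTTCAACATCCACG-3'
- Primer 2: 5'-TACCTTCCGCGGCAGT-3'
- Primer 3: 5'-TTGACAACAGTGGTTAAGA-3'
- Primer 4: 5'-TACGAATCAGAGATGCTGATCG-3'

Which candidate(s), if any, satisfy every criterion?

None of the candidates satisfy all criteria.

Primer 1 (18 nt, A=4 T=4 G=5 C=5): length 18 ✓; 3' end ACG has 2 G/C ✓; GC 10/18 = 55.6%, outside 34.1–54.6% ✗; Tm = 64.9 + 41·(10 − 16.4)/18 = 50.3°C ✓ — fails.
Primer 2 (16 nt, A=2 T=4 G=4 C=6): length 16, outside 17–23 ✗; 3' end AGT has 1 G/C ✓; GC 10/16 = 62.5%, outside 34.1–54.6% ✗; Tm = 64.9 + 41·(10 − 16.4)/16 = 48.5°C ✓ — fails.
Primer 3 (19 nt, A=7 T=5 G=5 C=2): length 19 ✓; 3' end AGA has 1 G/C ✓; GC 7/19 = 36.8% ✓; Tm = 64.9 + 41·(7 − 16.4)/19 = 44.6°C, outside 46.0–52.2°C ✗ — fails.
Primer 4 (22 nt, A=7 T=5 G=6 C=4): length 22 ✓; 3' end TCG has 2 G/C ✓; GC 10/22 = 45.5% ✓; Tm = 64.9 + 41·(10 − 16.4)/22 = 53.0°C, outside 46.0–52.2°C ✗ — fails.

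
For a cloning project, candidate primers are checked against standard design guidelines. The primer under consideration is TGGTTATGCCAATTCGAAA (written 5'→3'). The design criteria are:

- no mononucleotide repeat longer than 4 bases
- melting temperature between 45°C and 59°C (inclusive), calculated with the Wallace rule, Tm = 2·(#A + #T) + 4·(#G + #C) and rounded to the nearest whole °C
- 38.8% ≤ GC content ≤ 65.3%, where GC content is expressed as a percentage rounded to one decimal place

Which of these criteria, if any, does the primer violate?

Fails: GC content.

Base counts: A=6, T=6, G=4, C=3 (length 19).
homopolymer run: longest run = 3 ✓
Tm: Tm = 2·12 + 4·7 = 52°C ✓
GC content: GC 7/19 = 36.8%, outside 38.8–65.3% ✗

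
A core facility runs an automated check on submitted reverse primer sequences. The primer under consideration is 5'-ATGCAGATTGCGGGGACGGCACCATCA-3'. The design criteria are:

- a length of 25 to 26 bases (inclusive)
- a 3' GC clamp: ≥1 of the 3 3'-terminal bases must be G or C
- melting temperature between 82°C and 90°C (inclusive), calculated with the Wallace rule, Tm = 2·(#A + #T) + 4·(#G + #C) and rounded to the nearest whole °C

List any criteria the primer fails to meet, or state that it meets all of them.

Base counts: A=7, T=4, G=9, C=7 (length 27).
length: length 27, outside 25–26 ✗
GC clamp: 3' end TCA has 1 G/C ✓
Tm: Tm = 2·11 + 4·16 = 86°C ✓

Fails: length.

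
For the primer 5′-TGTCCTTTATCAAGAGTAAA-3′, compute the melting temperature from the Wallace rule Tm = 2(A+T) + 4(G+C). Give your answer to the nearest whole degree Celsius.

52°C

Base counts: A=7, T=7, G=3, C=3 (length 20).
Tm = 2·(7+7) + 4·(3+3) = 2·14 + 4·6 = 28 + 24 = 52°C.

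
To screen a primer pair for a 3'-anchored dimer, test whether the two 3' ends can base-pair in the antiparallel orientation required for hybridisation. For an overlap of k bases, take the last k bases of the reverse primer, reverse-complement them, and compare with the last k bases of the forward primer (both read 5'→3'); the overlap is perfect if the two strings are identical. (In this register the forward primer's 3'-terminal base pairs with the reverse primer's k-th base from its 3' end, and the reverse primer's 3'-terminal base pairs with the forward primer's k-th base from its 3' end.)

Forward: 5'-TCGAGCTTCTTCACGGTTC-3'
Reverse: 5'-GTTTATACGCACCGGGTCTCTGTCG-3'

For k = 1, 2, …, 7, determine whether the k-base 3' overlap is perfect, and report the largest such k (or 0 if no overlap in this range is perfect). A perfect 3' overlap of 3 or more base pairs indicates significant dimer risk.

Last 7 bases (5'→3') — forward …ACGGTTC, reverse …TCTGTCG.
Reverse complement of the reverse primer's last 7 bases: CGACAGA; its first k bases are the reverse complement of the reverse primer's last k bases, so a perfect k-base overlap needs the forward primer's last k bases to equal them.
Comparing (forward last k vs required): k=1: C vs C ✓; k=2: TC vs CG ✗; k=3: TTC vs CGA ✗; k=4: GTTC vs CGAC ✗; k=5: GGTTC vs CGACA ✗; k=6: CGGTTC vs CGACAG ✗; k=7: ACGGTTC vs CGACAGA ✗.
Only k = 1 is perfect, so the longest perfect 3' overlap is 1.

Longest perfect overlap: 1 complementary base pair; below the dimer-risk threshold (threshold 3).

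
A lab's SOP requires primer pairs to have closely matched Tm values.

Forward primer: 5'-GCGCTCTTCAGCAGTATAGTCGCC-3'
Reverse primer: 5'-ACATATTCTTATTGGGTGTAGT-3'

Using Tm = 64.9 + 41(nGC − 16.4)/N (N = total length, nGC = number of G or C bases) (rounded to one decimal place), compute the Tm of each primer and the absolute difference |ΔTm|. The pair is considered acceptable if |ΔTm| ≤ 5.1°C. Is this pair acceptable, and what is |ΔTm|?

Forward: G+C = 14, N = 24 → Tm = 64.9 + 41·(14 − 16.4)/24 = 60.8°C.
Reverse: G+C = 7, N = 22 → Tm = 64.9 + 41·(7 − 16.4)/22 = 47.4°C.
|ΔTm| = |60.8 − 47.4| = 13.4°C, > 5.1°C.

|ΔTm| = 13.4°C; the pair is not acceptable.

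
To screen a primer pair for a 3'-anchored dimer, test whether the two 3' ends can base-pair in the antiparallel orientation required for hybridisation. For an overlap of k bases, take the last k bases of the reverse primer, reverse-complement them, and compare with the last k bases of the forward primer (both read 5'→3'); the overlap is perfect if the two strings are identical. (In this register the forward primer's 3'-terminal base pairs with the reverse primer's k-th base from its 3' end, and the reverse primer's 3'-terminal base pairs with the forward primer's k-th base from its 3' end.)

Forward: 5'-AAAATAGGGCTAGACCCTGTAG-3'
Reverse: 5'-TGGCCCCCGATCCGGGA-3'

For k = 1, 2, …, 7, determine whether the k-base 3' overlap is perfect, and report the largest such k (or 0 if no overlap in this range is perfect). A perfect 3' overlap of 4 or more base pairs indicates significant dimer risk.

Last 7 bases (5'→3') — forward …CCTGTAG, reverse …TCCGGGA.
Reverse complement of the reverse primer's last 7 bases: TCCCGGA; its first k bases are the reverse complement of the reverse primer's last k bases, so a perfect k-base overlap needs the forward primer's last k bases to equal them.
Comparing (forward last k vs required): k=1: G vs T ✗; k=2: AG vs TC ✗; k=3: TAG vs TCC ✗; k=4: GTAG vs TCCC ✗; k=5: TGTAG vs TCCCG ✗; k=6: CTGTAG vs TCCCGG ✗; k=7: CCTGTAG vs TCCCGGA ✗.
No overlap length from 1 to 7 is perfect, so the longest perfect 3' overlap is 0.

Longest perfect overlap: 0 complementary base pairs; below the dimer-risk threshold (threshold 4).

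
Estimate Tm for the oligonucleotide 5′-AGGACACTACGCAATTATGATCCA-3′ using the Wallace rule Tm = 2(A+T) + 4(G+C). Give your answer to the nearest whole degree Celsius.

Base counts: A=9, T=5, G=4, C=6 (length 24).
Tm = 2·(9+5) + 4·(4+6) = 2·14 + 4·10 = 28 + 40 = 68°C.

68°C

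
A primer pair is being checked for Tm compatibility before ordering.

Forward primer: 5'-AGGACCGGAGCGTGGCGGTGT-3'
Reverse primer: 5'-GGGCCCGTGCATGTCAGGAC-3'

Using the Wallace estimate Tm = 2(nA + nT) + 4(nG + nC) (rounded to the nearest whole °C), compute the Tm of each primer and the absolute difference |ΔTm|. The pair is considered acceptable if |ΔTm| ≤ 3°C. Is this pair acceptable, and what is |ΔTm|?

|ΔTm| = 4°C; the pair is not acceptable.

Forward: A=3 T=3 G=11 C=4 → Tm = 2·6 + 4·15 = 72°C.
Reverse: A=3 T=3 G=8 C=6 → Tm = 2·6 + 4·14 = 68°C.
|ΔTm| = |72 − 68| = 4°C, > 3°C.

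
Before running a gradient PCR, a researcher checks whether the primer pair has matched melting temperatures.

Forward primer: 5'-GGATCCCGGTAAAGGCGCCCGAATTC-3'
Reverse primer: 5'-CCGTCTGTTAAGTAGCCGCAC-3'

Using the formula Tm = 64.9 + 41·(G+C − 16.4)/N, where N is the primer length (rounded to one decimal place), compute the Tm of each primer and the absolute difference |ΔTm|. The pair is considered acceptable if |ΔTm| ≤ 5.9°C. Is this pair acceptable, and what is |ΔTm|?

Forward: G+C = 16, N = 26 → Tm = 64.9 + 41·(16 − 16.4)/26 = 64.3°C.
Reverse: G+C = 12, N = 21 → Tm = 64.9 + 41·(12 − 16.4)/21 = 56.3°C.
|ΔTm| = |64.3 − 56.3| = 8.0°C, > 5.9°C.

|ΔTm| = 8.0°C; the pair is not acceptable.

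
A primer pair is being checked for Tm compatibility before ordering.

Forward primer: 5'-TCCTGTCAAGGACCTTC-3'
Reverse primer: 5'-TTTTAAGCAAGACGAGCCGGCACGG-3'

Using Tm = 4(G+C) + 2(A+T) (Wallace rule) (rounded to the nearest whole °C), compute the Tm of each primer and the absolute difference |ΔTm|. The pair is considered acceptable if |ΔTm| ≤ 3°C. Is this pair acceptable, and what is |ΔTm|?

Forward: A=3 T=5 G=3 C=6 → Tm = 2·8 + 4·9 = 52°C.
Reverse: A=7 T=4 G=8 C=6 → Tm = 2·11 + 4·14 = 78°C.
|ΔTm| = |52 − 78| = 26°C, > 3°C.

|ΔTm| = 26°C; the pair is not acceptable.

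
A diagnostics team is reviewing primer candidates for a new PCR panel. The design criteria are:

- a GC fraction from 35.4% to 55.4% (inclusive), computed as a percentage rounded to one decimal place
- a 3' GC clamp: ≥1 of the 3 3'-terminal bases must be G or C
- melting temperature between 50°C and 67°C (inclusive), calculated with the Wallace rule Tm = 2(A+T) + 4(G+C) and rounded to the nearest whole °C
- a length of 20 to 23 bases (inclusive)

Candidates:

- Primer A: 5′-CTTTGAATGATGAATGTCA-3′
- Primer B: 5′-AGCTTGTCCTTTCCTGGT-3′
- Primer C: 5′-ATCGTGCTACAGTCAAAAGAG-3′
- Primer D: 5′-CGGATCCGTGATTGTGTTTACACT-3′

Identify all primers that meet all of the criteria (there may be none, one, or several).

Primer A (19 nt, A=6 T=7 G=4 C=2): GC 6/19 = 31.6%, outside 35.4–55.4% ✗; 3' end TCA has 1 G/C ✓; Tm = 2·13 + 4·6 = 50°C ✓; length 19, outside 20–23 ✗ — fails.
Primer B (18 nt, A=1 T=8 G=4 C=5): GC 9/18 = 50.0% ✓; 3' end GGT has 2 G/C ✓; Tm = 2·9 + 4·9 = 54°C ✓; length 18, outside 20–23 ✗ — fails.
Primer C (21 nt, A=8 T=4 G=5 C=4): GC 9/21 = 42.9% ✓; 3' end GAG has 2 G/C ✓; Tm = 2·12 + 4·9 = 60°C ✓; length 21 ✓ — passes.
Primer D (24 nt, A=4 T=9 G=6 C=5): GC 11/24 = 45.8% ✓; 3' end ACT has 1 G/C ✓; Tm = 2·13 + 4·11 = 70°C, outside 50–67°C ✗; length 24, outside 20–23 ✗ — fails.

Primer C only.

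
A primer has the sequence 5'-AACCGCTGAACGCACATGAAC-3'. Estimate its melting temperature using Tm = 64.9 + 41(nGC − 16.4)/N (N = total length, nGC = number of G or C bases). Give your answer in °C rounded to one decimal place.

54.4°C

Base counts: A=8, T=2, G=4, C=7; G+C = 11, N = 21.
Tm = 64.9 + 41·(11 − 16.4)/21 = 64.9 + -221.40/21 = 54.4°C.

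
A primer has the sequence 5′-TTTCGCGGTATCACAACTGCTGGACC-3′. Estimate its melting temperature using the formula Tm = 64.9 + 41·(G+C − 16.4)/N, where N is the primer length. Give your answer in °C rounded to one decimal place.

Base counts: A=5, T=7, G=6, C=8; G+C = 14, N = 26.
Tm = 64.9 + 41·(14 − 16.4)/26 = 64.9 + -98.40/26 = 61.1°C.

61.1°C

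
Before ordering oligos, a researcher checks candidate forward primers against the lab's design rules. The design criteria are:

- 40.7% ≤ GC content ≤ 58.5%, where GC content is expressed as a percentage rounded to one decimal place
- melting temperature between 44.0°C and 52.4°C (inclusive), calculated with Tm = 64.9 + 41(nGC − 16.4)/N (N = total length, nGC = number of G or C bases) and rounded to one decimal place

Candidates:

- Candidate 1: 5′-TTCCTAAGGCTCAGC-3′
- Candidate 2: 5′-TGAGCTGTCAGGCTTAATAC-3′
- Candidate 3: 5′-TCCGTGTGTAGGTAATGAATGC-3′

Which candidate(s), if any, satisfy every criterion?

Candidate 2 only.

Candidate 1 (15 nt, A=3 T=4 G=3 C=5): GC 8/15 = 53.3% ✓; Tm = 64.9 + 41·(8 − 16.4)/15 = 41.9°C, outside 44.0–52.4°C ✗ — fails.
Candidate 2 (20 nt, A=5 T=6 G=5 C=4): GC 9/20 = 45.0% ✓; Tm = 64.9 + 41·(9 − 16.4)/20 = 49.7°C ✓ — passes.
Candidate 3 (22 nt, A=5 T=7 G=7 C=3): GC 10/22 = 45.5% ✓; Tm = 64.9 + 41·(10 − 16.4)/22 = 53.0°C, outside 44.0–52.4°C ✗ — fails.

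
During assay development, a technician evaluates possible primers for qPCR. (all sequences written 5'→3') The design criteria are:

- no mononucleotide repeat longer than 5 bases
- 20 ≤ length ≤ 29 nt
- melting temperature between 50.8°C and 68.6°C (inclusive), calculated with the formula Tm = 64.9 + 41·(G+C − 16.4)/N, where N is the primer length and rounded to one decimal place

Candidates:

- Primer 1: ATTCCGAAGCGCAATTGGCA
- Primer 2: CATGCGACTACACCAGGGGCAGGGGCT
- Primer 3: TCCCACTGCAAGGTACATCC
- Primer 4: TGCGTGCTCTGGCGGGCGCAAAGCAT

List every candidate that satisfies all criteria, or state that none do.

Primer 1 (20 nt, A=6 T=4 G=5 C=5): longest run = 2 ✓; length 20 ✓; Tm = 64.9 + 41·(10 − 16.4)/20 = 51.8°C ✓ — passes.
Primer 2 (27 nt, A=6 T=3 G=10 C=8): longest run = 4 ✓; length 27 ✓; Tm = 64.9 + 41·(18 − 16.4)/27 = 67.3°C ✓ — passes.
Primer 3 (20 nt, A=5 T=4 G=3 C=8): longest run = 3 ✓; length 20 ✓; Tm = 64.9 + 41·(11 − 16.4)/20 = 53.8°C ✓ — passes.
Primer 4 (26 nt, A=4 T=5 G=10 C=7): longest run = 3 ✓; length 26 ✓; Tm = 64.9 + 41·(17 − 16.4)/26 = 65.8°C ✓ — passes.

Primer 1, Primer 2, Primer 3 and Primer 4.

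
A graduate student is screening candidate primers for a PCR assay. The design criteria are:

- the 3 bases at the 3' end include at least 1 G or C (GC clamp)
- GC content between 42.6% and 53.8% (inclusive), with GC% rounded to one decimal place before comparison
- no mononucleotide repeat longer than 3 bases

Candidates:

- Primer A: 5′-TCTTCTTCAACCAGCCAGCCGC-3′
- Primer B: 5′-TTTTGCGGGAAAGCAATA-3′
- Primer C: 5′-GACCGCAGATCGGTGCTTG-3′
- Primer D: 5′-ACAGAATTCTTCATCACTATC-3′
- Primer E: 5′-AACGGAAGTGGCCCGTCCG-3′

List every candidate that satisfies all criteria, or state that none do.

Primer A (22 nt, A=4 T=5 G=3 C=10): 3' end CGC has 3 G/C ✓; GC 13/22 = 59.1%, outside 42.6–53.8% ✗; longest run = 2 ✓ — fails.
Primer B (18 nt, A=6 T=5 G=5 C=2): 3' end ATA has 0 G/C, need ≥1 ✗; GC 7/18 = 38.9%, outside 42.6–53.8% ✗; longest run = 4, exceeds 3 ✗ — fails.
Primer C (19 nt, A=3 T=4 G=7 C=5): 3' end TTG has 1 G/C ✓; GC 12/19 = 63.2%, outside 42.6–53.8% ✗; longest run = 2 ✓ — fails.
Primer D (21 nt, A=7 T=7 G=1 C=6): 3' end ATC has 1 G/C ✓; GC 7/21 = 33.3%, outside 42.6–53.8% ✗; longest run = 2 ✓ — fails.
Primer E (19 nt, A=4 T=2 G=7 C=6): 3' end CCG has 3 G/C ✓; GC 13/19 = 68.4%, outside 42.6–53.8% ✗; longest run = 3 ✓ — fails.

None of the candidates satisfy all criteria.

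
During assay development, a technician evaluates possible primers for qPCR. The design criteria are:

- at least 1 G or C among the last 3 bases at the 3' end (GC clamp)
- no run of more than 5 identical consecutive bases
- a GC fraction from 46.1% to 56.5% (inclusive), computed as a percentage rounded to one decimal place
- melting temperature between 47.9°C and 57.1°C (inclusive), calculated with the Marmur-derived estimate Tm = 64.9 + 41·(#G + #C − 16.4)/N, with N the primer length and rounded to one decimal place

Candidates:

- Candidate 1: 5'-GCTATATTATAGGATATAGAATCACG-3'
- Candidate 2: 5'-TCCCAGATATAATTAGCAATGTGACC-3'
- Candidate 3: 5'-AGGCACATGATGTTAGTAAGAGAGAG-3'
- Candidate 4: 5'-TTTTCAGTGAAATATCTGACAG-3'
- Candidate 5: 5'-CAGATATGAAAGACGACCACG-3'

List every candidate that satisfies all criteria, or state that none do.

Candidate 5 only.

Candidate 1 (26 nt, A=10 T=8 G=5 C=3): 3' end ACG has 2 G/C ✓; longest run = 2 ✓; GC 8/26 = 30.8%, outside 46.1–56.5% ✗; Tm = 64.9 + 41·(8 − 16.4)/26 = 51.7°C ✓ — fails.
Candidate 2 (26 nt, A=9 T=7 G=4 C=6): 3' end ACC has 2 G/C ✓; longest run = 3 ✓; GC 10/26 = 38.5%, outside 46.1–56.5% ✗; Tm = 64.9 + 41·(10 − 16.4)/26 = 54.8°C ✓ — fails.
Candidate 3 (26 nt, A=10 T=5 G=9 C=2): 3' end GAG has 2 G/C ✓; longest run = 2 ✓; GC 11/26 = 42.3%, outside 46.1–56.5% ✗; Tm = 64.9 + 41·(11 − 16.4)/26 = 56.4°C ✓ — fails.
Candidate 4 (22 nt, A=7 T=8 G=4 C=3): 3' end CAG has 2 G/C ✓; longest run = 4 ✓; GC 7/22 = 31.8%, outside 46.1–56.5% ✗; Tm = 64.9 + 41·(7 − 16.4)/22 = 47.4°C, outside 47.9–57.1°C ✗ — fails.
Candidate 5 (21 nt, A=9 T=2 G=5 C=5): 3' end ACG has 2 G/C ✓; longest run = 3 ✓; GC 10/21 = 47.6% ✓; Tm = 64.9 + 41·(10 − 16.4)/21 = 52.4°C ✓ — passes.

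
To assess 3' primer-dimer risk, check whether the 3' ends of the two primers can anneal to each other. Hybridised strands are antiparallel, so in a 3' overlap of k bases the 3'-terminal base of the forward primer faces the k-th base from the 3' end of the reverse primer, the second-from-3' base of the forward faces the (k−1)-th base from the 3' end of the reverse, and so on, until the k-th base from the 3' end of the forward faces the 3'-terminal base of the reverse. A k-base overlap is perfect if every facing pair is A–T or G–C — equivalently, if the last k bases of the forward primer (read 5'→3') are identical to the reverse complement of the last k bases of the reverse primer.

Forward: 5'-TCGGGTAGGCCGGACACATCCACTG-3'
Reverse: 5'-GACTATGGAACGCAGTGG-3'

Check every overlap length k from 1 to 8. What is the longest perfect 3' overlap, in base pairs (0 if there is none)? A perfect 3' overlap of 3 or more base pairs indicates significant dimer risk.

Last 8 bases (5'→3') — forward …ATCCACTG, reverse …CGCAGTGG.
Reverse complement of the reverse primer's last 8 bases: CCACTGCG; its first k bases are the reverse complement of the reverse primer's last k bases, so a perfect k-base overlap needs the forward primer's last k bases to equal them.
Comparing (forward last k vs required): k=1: G vs C ✗; k=2: TG vs CC ✗; k=3: CTG vs CCA ✗; k=4: ACTG vs CCAC ✗; k=5: CACTG vs CCACT ✗; k=6: CCACTG vs CCACTG ✓; k=7: TCCACTG vs CCACTGC ✗; k=8: ATCCACTG vs CCACTGCG ✗.
Only k = 6 is perfect, so the longest perfect 3' overlap is 6.

Longest perfect overlap: 6 complementary base pairs; significant dimer risk (threshold 3).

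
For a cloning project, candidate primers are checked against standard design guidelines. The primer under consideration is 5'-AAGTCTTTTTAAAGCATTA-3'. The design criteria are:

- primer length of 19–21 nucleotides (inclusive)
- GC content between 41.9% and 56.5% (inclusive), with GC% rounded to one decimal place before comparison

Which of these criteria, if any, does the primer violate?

Base counts: A=7, T=8, G=2, C=2 (length 19).
length: length 19 ✓
GC content: GC 4/19 = 21.1%, outside 41.9–56.5% ✗

Fails: GC content.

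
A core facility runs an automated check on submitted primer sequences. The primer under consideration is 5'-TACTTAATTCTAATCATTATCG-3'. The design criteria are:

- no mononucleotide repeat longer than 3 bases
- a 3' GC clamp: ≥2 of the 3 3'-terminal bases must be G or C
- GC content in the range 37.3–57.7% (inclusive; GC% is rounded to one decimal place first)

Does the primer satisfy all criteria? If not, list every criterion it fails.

Fails: GC content.

Base counts: A=7, T=10, G=1, C=4 (length 22).
homopolymer run: longest run = 2 ✓
GC clamp: 3' end TCG has 2 G/C ✓
GC content: GC 5/22 = 22.7%, outside 37.3–57.7% ✗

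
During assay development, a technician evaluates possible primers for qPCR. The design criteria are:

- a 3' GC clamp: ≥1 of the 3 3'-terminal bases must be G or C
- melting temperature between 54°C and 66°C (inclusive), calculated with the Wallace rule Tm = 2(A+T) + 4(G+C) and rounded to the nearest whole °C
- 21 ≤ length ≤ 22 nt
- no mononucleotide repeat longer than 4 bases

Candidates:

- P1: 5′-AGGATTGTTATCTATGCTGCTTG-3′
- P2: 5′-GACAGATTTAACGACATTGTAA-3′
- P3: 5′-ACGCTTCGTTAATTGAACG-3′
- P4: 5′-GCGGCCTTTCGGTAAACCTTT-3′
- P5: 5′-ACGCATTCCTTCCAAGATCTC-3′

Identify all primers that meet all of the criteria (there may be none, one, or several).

P5 only.

P1 (23 nt, A=4 T=10 G=6 C=3): 3' end TTG has 1 G/C ✓; Tm = 2·14 + 4·9 = 64°C ✓; length 23, outside 21–22 ✗; longest run = 2 ✓ — fails.
P2 (22 nt, A=9 T=6 G=4 C=3): 3' end TAA has 0 G/C, need ≥1 ✗; Tm = 2·15 + 4·7 = 58°C ✓; length 22 ✓; longest run = 3 ✓ — fails.
P3 (19 nt, A=5 T=6 G=4 C=4): 3' end ACG has 2 G/C ✓; Tm = 2·11 + 4·8 = 54°C ✓; length 19, outside 21–22 ✗; longest run = 2 ✓ — fails.
P4 (21 nt, A=3 T=7 G=5 C=6): 3' end TTT has 0 G/C, need ≥1 ✗; Tm = 2·10 + 4·11 = 64°C ✓; length 21 ✓; longest run = 3 ✓ — fails.
P5 (21 nt, A=5 T=6 G=2 C=8): 3' end CTC has 2 G/C ✓; Tm = 2·11 + 4·10 = 62°C ✓; length 21 ✓; longest run = 2 ✓ — passes.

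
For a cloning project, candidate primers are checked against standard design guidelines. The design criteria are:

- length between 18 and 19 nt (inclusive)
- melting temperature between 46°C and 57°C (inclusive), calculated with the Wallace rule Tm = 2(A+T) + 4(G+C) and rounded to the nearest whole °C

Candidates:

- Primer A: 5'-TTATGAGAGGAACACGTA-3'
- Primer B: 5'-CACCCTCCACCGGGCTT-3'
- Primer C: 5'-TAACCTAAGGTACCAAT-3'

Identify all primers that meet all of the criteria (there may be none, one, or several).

Primer A only.

Primer A (18 nt, A=7 T=4 G=5 C=2): length 18 ✓; Tm = 2·11 + 4·7 = 50°C ✓ — passes.
Primer B (17 nt, A=2 T=3 G=3 C=9): length 17, outside 18–19 ✗; Tm = 2·5 + 4·12 = 58°C, outside 46–57°C ✗ — fails.
Primer C (17 nt, A=7 T=4 G=2 C=4): length 17, outside 18–19 ✗; Tm = 2·11 + 4·6 = 46°C ✓ — fails.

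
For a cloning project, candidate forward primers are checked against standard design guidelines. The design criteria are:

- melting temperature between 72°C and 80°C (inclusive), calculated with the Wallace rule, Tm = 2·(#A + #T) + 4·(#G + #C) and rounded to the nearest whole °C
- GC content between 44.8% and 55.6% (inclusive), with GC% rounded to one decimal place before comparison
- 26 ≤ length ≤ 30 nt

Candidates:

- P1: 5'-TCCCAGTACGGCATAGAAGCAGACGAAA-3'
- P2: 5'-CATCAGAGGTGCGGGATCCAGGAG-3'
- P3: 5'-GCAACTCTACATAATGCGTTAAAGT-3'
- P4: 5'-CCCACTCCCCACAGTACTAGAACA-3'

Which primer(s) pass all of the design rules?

None of the candidates satisfy all criteria.

P1 (28 nt, A=11 T=3 G=7 C=7): Tm = 2·14 + 4·14 = 84°C, outside 72–80°C ✗; GC 14/28 = 50.0% ✓; length 28 ✓ — fails.
P2 (24 nt, A=6 T=3 G=10 C=5): Tm = 2·9 + 4·15 = 78°C ✓; GC 15/24 = 62.5%, outside 44.8–55.6% ✗; length 24, outside 26–30 ✗ — fails.
P3 (25 nt, A=9 T=7 G=4 C=5): Tm = 2·16 + 4·9 = 68°C, outside 72–80°C ✗; GC 9/25 = 36.0%, outside 44.8–55.6% ✗; length 25, outside 26–30 ✗ — fails.
P4 (24 nt, A=8 T=3 G=2 C=11): Tm = 2·11 + 4·13 = 74°C ✓; GC 13/24 = 54.2% ✓; length 24, outside 26–30 ✗ — fails.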